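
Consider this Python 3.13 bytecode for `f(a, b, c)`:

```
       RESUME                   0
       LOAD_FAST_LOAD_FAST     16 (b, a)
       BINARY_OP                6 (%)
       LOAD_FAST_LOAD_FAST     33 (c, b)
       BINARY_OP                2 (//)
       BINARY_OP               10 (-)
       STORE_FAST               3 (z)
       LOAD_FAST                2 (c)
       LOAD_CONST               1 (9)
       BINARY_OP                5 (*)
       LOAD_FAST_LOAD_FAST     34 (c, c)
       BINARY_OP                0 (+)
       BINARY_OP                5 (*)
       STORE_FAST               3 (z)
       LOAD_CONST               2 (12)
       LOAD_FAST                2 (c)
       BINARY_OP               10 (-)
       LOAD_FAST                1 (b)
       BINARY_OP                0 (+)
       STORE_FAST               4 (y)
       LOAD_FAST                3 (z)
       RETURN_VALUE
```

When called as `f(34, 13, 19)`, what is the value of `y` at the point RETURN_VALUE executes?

LOAD_FAST_LOAD_FAST b,a → push 13,34. Stack: [13, 34]
BINARY_OP % → 13 % 34 = 13. Stack: [13]
LOAD_FAST_LOAD_FAST c,b → push 19,13. Stack: [13, 19, 13]
BINARY_OP // → 19 // 13 = 1. Stack: [13, 1]
BINARY_OP - → 13 - 1 = 12. Stack: [12]
STORE_FAST z → z=12. Stack: []
LOAD_FAST c → push 19. Stack: [19]
LOAD_CONST → push 9. Stack: [19, 9]
BINARY_OP * → 19 * 9 = 171. Stack: [171]
LOAD_FAST_LOAD_FAST c,c → push 19,19. Stack: [171, 19, 19]
BINARY_OP + → 19 + 19 = 38. Stack: [171, 38]
BINARY_OP * → 171 * 38 = 6498. Stack: [6498]
STORE_FAST z → z=6498. Stack: []
LOAD_CONST → push 12. Stack: [12]
LOAD_FAST c → push 19. Stack: [12, 19]
BINARY_OP - → 12 - 19 = -7. Stack: [-7]
LOAD_FAST b → push 13. Stack: [-7, 13]
BINARY_OP + → -7 + 13 = 6. Stack: [6]
STORE_FAST y → y=6. Stack: []
LOAD_FAST z → push 6498. Stack: [6498]
RETURN_VALUE → return 6498.

6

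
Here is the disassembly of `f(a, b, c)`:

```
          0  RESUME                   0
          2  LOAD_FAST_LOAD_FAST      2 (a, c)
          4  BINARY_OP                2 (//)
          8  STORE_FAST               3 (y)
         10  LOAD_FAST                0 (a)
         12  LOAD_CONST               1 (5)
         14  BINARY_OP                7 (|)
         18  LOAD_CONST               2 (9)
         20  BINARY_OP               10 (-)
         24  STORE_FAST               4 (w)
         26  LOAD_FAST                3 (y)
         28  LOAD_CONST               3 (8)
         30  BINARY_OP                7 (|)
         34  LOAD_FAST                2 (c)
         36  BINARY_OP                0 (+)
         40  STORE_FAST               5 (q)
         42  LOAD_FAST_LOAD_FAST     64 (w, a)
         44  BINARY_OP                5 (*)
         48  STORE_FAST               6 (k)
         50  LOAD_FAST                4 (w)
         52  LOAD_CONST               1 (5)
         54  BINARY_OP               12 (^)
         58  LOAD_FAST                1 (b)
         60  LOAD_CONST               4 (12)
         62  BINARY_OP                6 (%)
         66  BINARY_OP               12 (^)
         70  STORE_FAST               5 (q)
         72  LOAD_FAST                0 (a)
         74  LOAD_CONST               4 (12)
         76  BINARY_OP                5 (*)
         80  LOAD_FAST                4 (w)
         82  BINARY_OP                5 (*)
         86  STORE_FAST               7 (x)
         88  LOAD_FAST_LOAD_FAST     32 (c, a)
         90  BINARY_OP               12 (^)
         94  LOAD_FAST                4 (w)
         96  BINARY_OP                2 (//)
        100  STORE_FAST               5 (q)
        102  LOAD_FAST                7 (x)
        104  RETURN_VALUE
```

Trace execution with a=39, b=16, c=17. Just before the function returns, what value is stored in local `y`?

LOAD_FAST_LOAD_FAST a,c → push 39,17. Stack: [39, 17]
BINARY_OP // → 39 // 17 = 2. Stack: [2]
STORE_FAST y → y=2. Stack: []
LOAD_FAST a → push 39. Stack: [39]
LOAD_CONST → push 5. Stack: [39, 5]
BINARY_OP | → 39 | 5 = 39. Stack: [39]
LOAD_CONST → push 9. Stack: [39, 9]
BINARY_OP - → 39 - 9 = 30. Stack: [30]
STORE_FAST w → w=30. Stack: []
LOAD_FAST y → push 2. Stack: [2]
LOAD_CONST → push 8. Stack: [2, 8]
BINARY_OP | → 2 | 8 = 10. Stack: [10]
LOAD_FAST c → push 17. Stack: [10, 17]
BINARY_OP + → 10 + 17 = 27. Stack: [27]
STORE_FAST q → q=27. Stack: []
LOAD_FAST_LOAD_FAST w,a → push 30,39. Stack: [30, 39]
BINARY_OP * → 30 * 39 = 1170. Stack: [1170]
STORE_FAST k → k=1170. Stack: []
LOAD_FAST w → push 30. Stack: [30]
LOAD_CONST → push 5. Stack: [30, 5]
BINARY_OP ^ → 30 ^ 5 = 27. Stack: [27]
LOAD_FAST b → push 16. Stack: [27, 16]
LOAD_CONST → push 12. Stack: [27, 16, 12]
BINARY_OP % → 16 % 12 = 4. Stack: [27, 4]
BINARY_OP ^ → 27 ^ 4 = 31. Stack: [31]
STORE_FAST q → q=31. Stack: []
LOAD_FAST a → push 39. Stack: [39]
LOAD_CONST → push 12. Stack: [39, 12]
BINARY_OP * → 39 * 12 = 468. Stack: [468]
LOAD_FAST w → push 30. Stack: [468, 30]
BINARY_OP * → 468 * 30 = 14040. Stack: [14040]
STORE_FAST x → x=14040. Stack: []
LOAD_FAST_LOAD_FAST c,a → push 17,39. Stack: [17, 39]
BINARY_OP ^ → 17 ^ 39 = 54. Stack: [54]
LOAD_FAST w → push 30. Stack: [54, 30]
BINARY_OP // → 54 // 30 = 1. Stack: [1]
STORE_FAST q → q=1. Stack: []
LOAD_FAST x → push 14040. Stack: [14040]
RETURN_VALUE → return 14040.

2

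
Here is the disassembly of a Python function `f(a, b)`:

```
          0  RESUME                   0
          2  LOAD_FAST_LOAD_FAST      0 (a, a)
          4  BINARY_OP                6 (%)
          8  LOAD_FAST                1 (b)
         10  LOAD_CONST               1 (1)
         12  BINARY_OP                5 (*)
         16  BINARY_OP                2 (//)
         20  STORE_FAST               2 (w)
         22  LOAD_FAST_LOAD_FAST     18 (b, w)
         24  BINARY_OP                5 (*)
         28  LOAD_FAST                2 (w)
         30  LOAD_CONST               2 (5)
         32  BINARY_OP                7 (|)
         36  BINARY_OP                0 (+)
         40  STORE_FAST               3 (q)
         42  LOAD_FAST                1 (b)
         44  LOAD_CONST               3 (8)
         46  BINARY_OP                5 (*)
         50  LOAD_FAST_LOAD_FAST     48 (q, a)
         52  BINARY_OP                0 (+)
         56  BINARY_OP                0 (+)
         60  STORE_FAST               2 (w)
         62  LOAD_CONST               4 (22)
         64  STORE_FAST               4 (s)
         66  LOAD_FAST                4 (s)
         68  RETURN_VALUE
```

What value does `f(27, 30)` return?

22

LOAD_FAST_LOAD_FAST a,a → push 27,27. Stack: [27, 27]
BINARY_OP % → 27 % 27 = 0. Stack: [0]
LOAD_FAST b → push 30. Stack: [0, 30]
LOAD_CONST → push 1. Stack: [0, 30, 1]
BINARY_OP * → 30 * 1 = 30. Stack: [0, 30]
BINARY_OP // → 0 // 30 = 0. Stack: [0]
STORE_FAST w → w=0. Stack: []
LOAD_FAST_LOAD_FAST b,w → push 30,0. Stack: [30, 0]
BINARY_OP * → 30 * 0 = 0. Stack: [0]
LOAD_FAST w → push 0. Stack: [0, 0]
LOAD_CONST → push 5. Stack: [0, 0, 5]
BINARY_OP | → 0 | 5 = 5. Stack: [0, 5]
BINARY_OP + → 0 + 5 = 5. Stack: [5]
STORE_FAST q → q=5. Stack: []
LOAD_FAST b → push 30. Stack: [30]
LOAD_CONST → push 8. Stack: [30, 8]
BINARY_OP * → 30 * 8 = 240. Stack: [240]
LOAD_FAST_LOAD_FAST q,a → push 5,27. Stack: [240, 5, 27]
BINARY_OP + → 5 + 27 = 32. Stack: [240, 32]
BINARY_OP + → 240 + 32 = 272. Stack: [272]
STORE_FAST w → w=272. Stack: []
LOAD_CONST → push 22. Stack: [22]
STORE_FAST s → s=22. Stack: []
LOAD_FAST s → push 22. Stack: [22]
RETURN_VALUE → return 22.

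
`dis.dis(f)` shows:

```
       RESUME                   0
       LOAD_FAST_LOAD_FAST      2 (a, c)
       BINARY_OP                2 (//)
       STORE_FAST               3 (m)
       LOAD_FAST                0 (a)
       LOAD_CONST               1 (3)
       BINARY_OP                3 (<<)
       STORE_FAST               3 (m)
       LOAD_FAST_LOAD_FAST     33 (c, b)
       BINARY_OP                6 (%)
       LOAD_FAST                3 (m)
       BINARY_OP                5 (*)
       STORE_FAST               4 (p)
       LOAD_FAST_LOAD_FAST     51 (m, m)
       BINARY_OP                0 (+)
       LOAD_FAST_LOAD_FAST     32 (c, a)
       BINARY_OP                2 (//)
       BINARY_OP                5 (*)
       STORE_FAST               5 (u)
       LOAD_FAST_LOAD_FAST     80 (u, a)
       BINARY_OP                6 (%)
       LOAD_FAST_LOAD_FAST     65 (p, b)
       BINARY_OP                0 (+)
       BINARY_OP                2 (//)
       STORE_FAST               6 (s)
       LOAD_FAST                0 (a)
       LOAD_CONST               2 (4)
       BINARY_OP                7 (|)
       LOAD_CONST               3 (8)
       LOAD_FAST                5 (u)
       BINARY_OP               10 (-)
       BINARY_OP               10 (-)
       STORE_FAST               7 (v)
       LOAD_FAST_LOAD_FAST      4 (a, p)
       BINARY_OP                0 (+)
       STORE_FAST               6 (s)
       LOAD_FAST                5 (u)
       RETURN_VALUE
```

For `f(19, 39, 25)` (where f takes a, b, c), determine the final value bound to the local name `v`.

319

LOAD_FAST_LOAD_FAST a,c → push 19,25. Stack: [19, 25]
BINARY_OP // → 19 // 25 = 0. Stack: [0]
STORE_FAST m → m=0. Stack: []
LOAD_FAST a → push 19. Stack: [19]
LOAD_CONST → push 3. Stack: [19, 3]
BINARY_OP << → 19 << 3 = 152. Stack: [152]
STORE_FAST m → m=152. Stack: []
LOAD_FAST_LOAD_FAST c,b → push 25,39. Stack: [25, 39]
BINARY_OP % → 25 % 39 = 25. Stack: [25]
LOAD_FAST m → push 152. Stack: [25, 152]
BINARY_OP * → 25 * 152 = 3800. Stack: [3800]
STORE_FAST p → p=3800. Stack: []
LOAD_FAST_LOAD_FAST m,m → push 152,152. Stack: [152, 152]
BINARY_OP + → 152 + 152 = 304. Stack: [304]
LOAD_FAST_LOAD_FAST c,a → push 25,19. Stack: [304, 25, 19]
BINARY_OP // → 25 // 19 = 1. Stack: [304, 1]
BINARY_OP * → 304 * 1 = 304. Stack: [304]
STORE_FAST u → u=304. Stack: []
LOAD_FAST_LOAD_FAST u,a → push 304,19. Stack: [304, 19]
BINARY_OP % → 304 % 19 = 0. Stack: [0]
LOAD_FAST_LOAD_FAST p,b → push 3800,39. Stack: [0, 3800, 39]
BINARY_OP + → 3800 + 39 = 3839. Stack: [0, 3839]
BINARY_OP // → 0 // 3839 = 0. Stack: [0]
STORE_FAST s → s=0. Stack: []
LOAD_FAST a → push 19. Stack: [19]
LOAD_CONST → push 4. Stack: [19, 4]
BINARY_OP | → 19 | 4 = 23. Stack: [23]
LOAD_CONST → push 8. Stack: [23, 8]
LOAD_FAST u → push 304. Stack: [23, 8, 304]
BINARY_OP - → 8 - 304 = -296. Stack: [23, -296]
BINARY_OP - → 23 - -296 = 319. Stack: [319]
STORE_FAST v → v=319. Stack: []
LOAD_FAST_LOAD_FAST a,p → push 19,3800. Stack: [19, 3800]
BINARY_OP + → 19 + 3800 = 3819. Stack: [3819]
STORE_FAST s → s=3819. Stack: []
LOAD_FAST u → push 304. Stack: [304]
RETURN_VALUE → return 304.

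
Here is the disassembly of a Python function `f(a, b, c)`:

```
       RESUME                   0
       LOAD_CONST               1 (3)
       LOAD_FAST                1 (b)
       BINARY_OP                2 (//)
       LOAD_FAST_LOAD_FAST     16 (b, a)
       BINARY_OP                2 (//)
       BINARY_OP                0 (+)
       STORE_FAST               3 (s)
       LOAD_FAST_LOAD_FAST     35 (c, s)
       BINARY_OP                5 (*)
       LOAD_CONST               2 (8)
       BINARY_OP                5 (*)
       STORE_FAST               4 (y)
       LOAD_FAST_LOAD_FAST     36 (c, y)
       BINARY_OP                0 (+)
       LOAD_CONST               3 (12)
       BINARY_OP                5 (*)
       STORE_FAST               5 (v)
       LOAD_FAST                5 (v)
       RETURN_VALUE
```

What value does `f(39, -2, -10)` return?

LOAD_CONST → push 3. Stack: [3]
LOAD_FAST b → push -2. Stack: [3, -2]
BINARY_OP // → 3 // -2 = -2. Stack: [-2]
LOAD_FAST_LOAD_FAST b,a → push -2,39. Stack: [-2, -2, 39]
BINARY_OP // → -2 // 39 = -1. Stack: [-2, -1]
BINARY_OP + → -2 + -1 = -3. Stack: [-3]
STORE_FAST s → s=-3. Stack: []
LOAD_FAST_LOAD_FAST c,s → push -10,-3. Stack: [-10, -3]
BINARY_OP * → -10 * -3 = 30. Stack: [30]
LOAD_CONST → push 8. Stack: [30, 8]
BINARY_OP * → 30 * 8 = 240. Stack: [240]
STORE_FAST y → y=240. Stack: []
LOAD_FAST_LOAD_FAST c,y → push -10,240. Stack: [-10, 240]
BINARY_OP + → -10 + 240 = 230. Stack: [230]
LOAD_CONST → push 12. Stack: [230, 12]
BINARY_OP * → 230 * 12 = 2760. Stack: [2760]
STORE_FAST v → v=2760. Stack: []
LOAD_FAST v → push 2760. Stack: [2760]
RETURN_VALUE → return 2760.

2760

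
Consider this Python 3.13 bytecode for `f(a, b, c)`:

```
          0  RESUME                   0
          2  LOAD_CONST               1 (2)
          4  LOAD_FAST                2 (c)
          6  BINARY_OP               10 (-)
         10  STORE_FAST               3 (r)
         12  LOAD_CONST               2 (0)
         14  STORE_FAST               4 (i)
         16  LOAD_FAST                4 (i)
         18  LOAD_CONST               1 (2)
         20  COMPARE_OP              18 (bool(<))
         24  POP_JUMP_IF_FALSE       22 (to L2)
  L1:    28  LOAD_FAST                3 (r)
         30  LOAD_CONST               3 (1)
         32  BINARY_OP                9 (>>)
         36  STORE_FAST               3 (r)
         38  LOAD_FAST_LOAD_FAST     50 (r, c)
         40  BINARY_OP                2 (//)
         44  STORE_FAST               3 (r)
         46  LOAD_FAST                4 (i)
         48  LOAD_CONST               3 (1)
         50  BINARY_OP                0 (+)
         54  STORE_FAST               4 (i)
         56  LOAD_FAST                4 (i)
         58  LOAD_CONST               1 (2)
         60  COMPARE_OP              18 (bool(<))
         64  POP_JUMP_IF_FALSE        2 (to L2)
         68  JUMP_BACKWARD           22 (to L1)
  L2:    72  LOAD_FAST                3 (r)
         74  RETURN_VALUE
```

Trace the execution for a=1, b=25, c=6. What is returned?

-1

LOAD_CONST → push 2. Stack: [2]
LOAD_FAST c → push 6. Stack: [2, 6]
BINARY_OP - → 2 - 6 = -4. Stack: [-4]
STORE_FAST r → r=-4. Stack: []
LOAD_CONST → push 0. Stack: [0]
STORE_FAST i → i=0. Stack: []
LOAD_FAST i → push 0. Stack: [0]
LOAD_CONST → push 2. Stack: [0, 2]
COMPARE_OP bool(<) → 0 vs 2 = True. Stack: [True]
POP_JUMP_IF_FALSE → pop True; no jump. Stack: []
LOAD_FAST r → push -4. Stack: [-4]
LOAD_CONST → push 1. Stack: [-4, 1]
BINARY_OP >> → -4 >> 1 = -2. Stack: [-2]
STORE_FAST r → r=-2. Stack: []
LOAD_FAST_LOAD_FAST r,c → push -2,6. Stack: [-2, 6]
BINARY_OP // → -2 // 6 = -1. Stack: [-1]
STORE_FAST r → r=-1. Stack: []
LOAD_FAST i → push 0. Stack: [0]
LOAD_CONST → push 1. Stack: [0, 1]
BINARY_OP + → 0 + 1 = 1. Stack: [1]
STORE_FAST i → i=1. Stack: []
LOAD_FAST i → push 1. Stack: [1]
LOAD_CONST → push 2. Stack: [1, 2]
COMPARE_OP bool(<) → 1 vs 2 = True. Stack: [True]
POP_JUMP_IF_FALSE → pop True; no jump. Stack: []
LOAD_FAST r → push -1. Stack: [-1]
LOAD_CONST → push 1. Stack: [-1, 1]
BINARY_OP >> → -1 >> 1 = -1. Stack: [-1]
STORE_FAST r → r=-1. Stack: []
LOAD_FAST_LOAD_FAST r,c → push -1,6. Stack: [-1, 6]
BINARY_OP // → -1 // 6 = -1. Stack: [-1]
STORE_FAST r → r=-1. Stack: []
LOAD_FAST i → push 1. Stack: [1]
LOAD_CONST → push 1. Stack: [1, 1]
BINARY_OP + → 1 + 1 = 2. Stack: [2]
STORE_FAST i → i=2. Stack: []
LOAD_FAST i → push 2. Stack: [2]
LOAD_CONST → push 2. Stack: [2, 2]
COMPARE_OP bool(<) → 2 vs 2 = False. Stack: [False]
POP_JUMP_IF_FALSE → pop False; jump. Stack: []
LOAD_FAST r → push -1. Stack: [-1]
RETURN_VALUE → return -1.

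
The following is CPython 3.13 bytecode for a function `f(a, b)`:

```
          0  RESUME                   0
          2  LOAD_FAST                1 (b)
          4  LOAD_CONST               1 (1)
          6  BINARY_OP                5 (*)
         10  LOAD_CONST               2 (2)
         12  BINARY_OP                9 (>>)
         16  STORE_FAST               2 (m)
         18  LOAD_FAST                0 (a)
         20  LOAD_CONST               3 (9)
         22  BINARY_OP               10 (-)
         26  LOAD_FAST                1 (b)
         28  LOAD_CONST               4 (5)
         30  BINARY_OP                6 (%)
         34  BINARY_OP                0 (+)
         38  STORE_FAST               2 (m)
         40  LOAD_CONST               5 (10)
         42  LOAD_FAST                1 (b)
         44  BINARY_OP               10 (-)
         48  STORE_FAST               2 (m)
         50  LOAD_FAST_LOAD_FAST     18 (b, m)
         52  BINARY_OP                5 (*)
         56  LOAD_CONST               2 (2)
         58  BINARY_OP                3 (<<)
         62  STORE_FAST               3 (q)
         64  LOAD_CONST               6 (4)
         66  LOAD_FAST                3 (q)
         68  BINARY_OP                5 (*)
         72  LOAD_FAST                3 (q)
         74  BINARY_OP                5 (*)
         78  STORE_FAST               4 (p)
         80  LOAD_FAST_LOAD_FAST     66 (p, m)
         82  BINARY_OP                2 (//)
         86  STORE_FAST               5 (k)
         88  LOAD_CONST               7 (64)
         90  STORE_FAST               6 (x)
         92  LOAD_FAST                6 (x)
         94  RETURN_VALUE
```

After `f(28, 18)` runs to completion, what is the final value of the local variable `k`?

-165888

LOAD_FAST b → push 18. Stack: [18]
LOAD_CONST → push 1. Stack: [18, 1]
BINARY_OP * → 18 * 1 = 18. Stack: [18]
LOAD_CONST → push 2. Stack: [18, 2]
BINARY_OP >> → 18 >> 2 = 4. Stack: [4]
STORE_FAST m → m=4. Stack: []
LOAD_FAST a → push 28. Stack: [28]
LOAD_CONST → push 9. Stack: [28, 9]
BINARY_OP - → 28 - 9 = 19. Stack: [19]
LOAD_FAST b → push 18. Stack: [19, 18]
LOAD_CONST → push 5. Stack: [19, 18, 5]
BINARY_OP % → 18 % 5 = 3. Stack: [19, 3]
BINARY_OP + → 19 + 3 = 22. Stack: [22]
STORE_FAST m → m=22. Stack: []
LOAD_CONST → push 10. Stack: [10]
LOAD_FAST b → push 18. Stack: [10, 18]
BINARY_OP - → 10 - 18 = -8. Stack: [-8]
STORE_FAST m → m=-8. Stack: []
LOAD_FAST_LOAD_FAST b,m → push 18,-8. Stack: [18, -8]
BINARY_OP * → 18 * -8 = -144. Stack: [-144]
LOAD_CONST → push 2. Stack: [-144, 2]
BINARY_OP << → -144 << 2 = -576. Stack: [-576]
STORE_FAST q → q=-576. Stack: []
LOAD_CONST → push 4. Stack: [4]
LOAD_FAST q → push -576. Stack: [4, -576]
BINARY_OP * → 4 * -576 = -2304. Stack: [-2304]
LOAD_FAST q → push -576. Stack: [-2304, -576]
BINARY_OP * → -2304 * -576 = 1327104. Stack: [1327104]
STORE_FAST p → p=1327104. Stack: []
LOAD_FAST_LOAD_FAST p,m → push 1327104,-8. Stack: [1327104, -8]
BINARY_OP // → 1327104 // -8 = -165888. Stack: [-165888]
STORE_FAST k → k=-165888. Stack: []
LOAD_CONST → push 64. Stack: [64]
STORE_FAST x → x=64. Stack: []
LOAD_FAST x → push 64. Stack: [64]
RETURN_VALUE → return 64.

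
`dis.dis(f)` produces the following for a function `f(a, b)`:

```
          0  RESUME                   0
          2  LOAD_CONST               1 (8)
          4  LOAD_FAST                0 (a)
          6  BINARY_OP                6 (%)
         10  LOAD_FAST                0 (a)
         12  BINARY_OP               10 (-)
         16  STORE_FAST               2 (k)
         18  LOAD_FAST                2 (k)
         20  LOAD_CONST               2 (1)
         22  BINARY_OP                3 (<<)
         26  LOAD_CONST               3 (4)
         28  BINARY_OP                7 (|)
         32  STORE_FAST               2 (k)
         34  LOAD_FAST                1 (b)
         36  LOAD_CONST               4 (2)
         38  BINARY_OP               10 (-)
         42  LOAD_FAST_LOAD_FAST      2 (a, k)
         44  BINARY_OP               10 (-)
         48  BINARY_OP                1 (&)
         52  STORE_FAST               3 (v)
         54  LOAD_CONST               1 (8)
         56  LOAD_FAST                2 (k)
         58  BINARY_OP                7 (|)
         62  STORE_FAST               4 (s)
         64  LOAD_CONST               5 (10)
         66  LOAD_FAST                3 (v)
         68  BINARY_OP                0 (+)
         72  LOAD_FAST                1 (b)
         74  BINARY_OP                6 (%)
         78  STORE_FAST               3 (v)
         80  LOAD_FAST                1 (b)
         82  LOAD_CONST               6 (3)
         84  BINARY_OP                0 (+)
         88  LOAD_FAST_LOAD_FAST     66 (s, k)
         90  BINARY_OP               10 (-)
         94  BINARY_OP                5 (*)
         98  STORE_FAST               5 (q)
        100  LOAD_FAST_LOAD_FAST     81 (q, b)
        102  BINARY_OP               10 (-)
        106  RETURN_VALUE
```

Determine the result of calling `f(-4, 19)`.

-19

LOAD_CONST → push 8. Stack: [8]
LOAD_FAST a → push -4. Stack: [8, -4]
BINARY_OP % → 8 % -4 = 0. Stack: [0]
LOAD_FAST a → push -4. Stack: [0, -4]
BINARY_OP - → 0 - -4 = 4. Stack: [4]
STORE_FAST k → k=4. Stack: []
LOAD_FAST k → push 4. Stack: [4]
LOAD_CONST → push 1. Stack: [4, 1]
BINARY_OP << → 4 << 1 = 8. Stack: [8]
LOAD_CONST → push 4. Stack: [8, 4]
BINARY_OP | → 8 | 4 = 12. Stack: [12]
STORE_FAST k → k=12. Stack: []
LOAD_FAST b → push 19. Stack: [19]
LOAD_CONST → push 2. Stack: [19, 2]
BINARY_OP - → 19 - 2 = 17. Stack: [17]
LOAD_FAST_LOAD_FAST a,k → push -4,12. Stack: [17, -4, 12]
BINARY_OP - → -4 - 12 = -16. Stack: [17, -16]
BINARY_OP & → 17 & -16 = 16. Stack: [16]
STORE_FAST v → v=16. Stack: []
LOAD_CONST → push 8. Stack: [8]
LOAD_FAST k → push 12. Stack: [8, 12]
BINARY_OP | → 8 | 12 = 12. Stack: [12]
STORE_FAST s → s=12. Stack: []
LOAD_CONST → push 10. Stack: [10]
LOAD_FAST v → push 16. Stack: [10, 16]
BINARY_OP + → 10 + 16 = 26. Stack: [26]
LOAD_FAST b → push 19. Stack: [26, 19]
BINARY_OP % → 26 % 19 = 7. Stack: [7]
STORE_FAST v → v=7. Stack: []
LOAD_FAST b → push 19. Stack: [19]
LOAD_CONST → push 3. Stack: [19, 3]
BINARY_OP + → 19 + 3 = 22. Stack: [22]
LOAD_FAST_LOAD_FAST s,k → push 12,12. Stack: [22, 12, 12]
BINARY_OP - → 12 - 12 = 0. Stack: [22, 0]
BINARY_OP * → 22 * 0 = 0. Stack: [0]
STORE_FAST q → q=0. Stack: []
LOAD_FAST_LOAD_FAST q,b → push 0,19. Stack: [0, 19]
BINARY_OP - → 0 - 19 = -19. Stack: [-19]
RETURN_VALUE → return -19.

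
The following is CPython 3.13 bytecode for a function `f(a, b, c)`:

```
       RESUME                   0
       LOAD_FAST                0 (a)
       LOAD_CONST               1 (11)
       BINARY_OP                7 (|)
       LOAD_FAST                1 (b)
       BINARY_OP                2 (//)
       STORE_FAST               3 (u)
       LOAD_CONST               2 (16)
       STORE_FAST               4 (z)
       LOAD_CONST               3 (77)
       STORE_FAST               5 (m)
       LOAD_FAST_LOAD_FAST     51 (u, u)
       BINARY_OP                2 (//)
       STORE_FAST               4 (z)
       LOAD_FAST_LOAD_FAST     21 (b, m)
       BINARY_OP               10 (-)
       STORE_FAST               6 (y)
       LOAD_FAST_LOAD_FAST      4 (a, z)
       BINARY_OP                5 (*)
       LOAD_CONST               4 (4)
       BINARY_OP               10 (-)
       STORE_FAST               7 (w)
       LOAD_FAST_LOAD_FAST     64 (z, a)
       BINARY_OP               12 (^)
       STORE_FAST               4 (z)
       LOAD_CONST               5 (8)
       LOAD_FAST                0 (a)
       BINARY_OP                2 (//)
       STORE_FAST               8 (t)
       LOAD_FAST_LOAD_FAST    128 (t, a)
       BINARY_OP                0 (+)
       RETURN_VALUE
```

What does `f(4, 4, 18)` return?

6

LOAD_FAST a → push 4. Stack: [4]
LOAD_CONST → push 11. Stack: [4, 11]
BINARY_OP | → 4 | 11 = 15. Stack: [15]
LOAD_FAST b → push 4. Stack: [15, 4]
BINARY_OP // → 15 // 4 = 3. Stack: [3]
STORE_FAST u → u=3. Stack: []
LOAD_CONST → push 16. Stack: [16]
STORE_FAST z → z=16. Stack: []
LOAD_CONST → push 77. Stack: [77]
STORE_FAST m → m=77. Stack: []
LOAD_FAST_LOAD_FAST u,u → push 3,3. Stack: [3, 3]
BINARY_OP // → 3 // 3 = 1. Stack: [1]
STORE_FAST z → z=1. Stack: []
LOAD_FAST_LOAD_FAST b,m → push 4,77. Stack: [4, 77]
BINARY_OP - → 4 - 77 = -73. Stack: [-73]
STORE_FAST y → y=-73. Stack: []
LOAD_FAST_LOAD_FAST a,z → push 4,1. Stack: [4, 1]
BINARY_OP * → 4 * 1 = 4. Stack: [4]
LOAD_CONST → push 4. Stack: [4, 4]
BINARY_OP - → 4 - 4 = 0. Stack: [0]
STORE_FAST w → w=0. Stack: []
LOAD_FAST_LOAD_FAST z,a → push 1,4. Stack: [1, 4]
BINARY_OP ^ → 1 ^ 4 = 5. Stack: [5]
STORE_FAST z → z=5. Stack: []
LOAD_CONST → push 8. Stack: [8]
LOAD_FAST a → push 4. Stack: [8, 4]
BINARY_OP // → 8 // 4 = 2. Stack: [2]
STORE_FAST t → t=2. Stack: []
LOAD_FAST_LOAD_FAST t,a → push 2,4. Stack: [2, 4]
BINARY_OP + → 2 + 4 = 6. Stack: [6]
RETURN_VALUE → return 6.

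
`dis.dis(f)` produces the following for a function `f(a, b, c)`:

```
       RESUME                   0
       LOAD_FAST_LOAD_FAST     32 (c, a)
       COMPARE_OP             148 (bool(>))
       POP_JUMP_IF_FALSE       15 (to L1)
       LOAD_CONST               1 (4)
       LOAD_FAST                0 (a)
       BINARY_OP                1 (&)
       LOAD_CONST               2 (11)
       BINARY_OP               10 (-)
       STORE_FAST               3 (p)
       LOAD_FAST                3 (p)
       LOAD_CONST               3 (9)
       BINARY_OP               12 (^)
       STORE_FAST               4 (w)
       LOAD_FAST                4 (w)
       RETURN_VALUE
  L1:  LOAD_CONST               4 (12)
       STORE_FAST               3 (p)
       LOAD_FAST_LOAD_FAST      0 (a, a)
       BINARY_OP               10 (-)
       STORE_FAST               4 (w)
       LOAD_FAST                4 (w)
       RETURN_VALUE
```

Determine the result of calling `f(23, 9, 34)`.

LOAD_FAST_LOAD_FAST c,a → push 34,23. Stack: [34, 23]
COMPARE_OP bool(>) → 34 vs 23 = True. Stack: [True]
POP_JUMP_IF_FALSE → pop True; no jump. Stack: []
LOAD_CONST → push 4. Stack: [4]
LOAD_FAST a → push 23. Stack: [4, 23]
BINARY_OP & → 4 & 23 = 4. Stack: [4]
LOAD_CONST → push 11. Stack: [4, 11]
BINARY_OP - → 4 - 11 = -7. Stack: [-7]
STORE_FAST p → p=-7. Stack: []
LOAD_FAST p → push -7. Stack: [-7]
LOAD_CONST → push 9. Stack: [-7, 9]
BINARY_OP ^ → -7 ^ 9 = -16. Stack: [-16]
STORE_FAST w → w=-16. Stack: []
LOAD_FAST w → push -16. Stack: [-16]
RETURN_VALUE → return -16.

-16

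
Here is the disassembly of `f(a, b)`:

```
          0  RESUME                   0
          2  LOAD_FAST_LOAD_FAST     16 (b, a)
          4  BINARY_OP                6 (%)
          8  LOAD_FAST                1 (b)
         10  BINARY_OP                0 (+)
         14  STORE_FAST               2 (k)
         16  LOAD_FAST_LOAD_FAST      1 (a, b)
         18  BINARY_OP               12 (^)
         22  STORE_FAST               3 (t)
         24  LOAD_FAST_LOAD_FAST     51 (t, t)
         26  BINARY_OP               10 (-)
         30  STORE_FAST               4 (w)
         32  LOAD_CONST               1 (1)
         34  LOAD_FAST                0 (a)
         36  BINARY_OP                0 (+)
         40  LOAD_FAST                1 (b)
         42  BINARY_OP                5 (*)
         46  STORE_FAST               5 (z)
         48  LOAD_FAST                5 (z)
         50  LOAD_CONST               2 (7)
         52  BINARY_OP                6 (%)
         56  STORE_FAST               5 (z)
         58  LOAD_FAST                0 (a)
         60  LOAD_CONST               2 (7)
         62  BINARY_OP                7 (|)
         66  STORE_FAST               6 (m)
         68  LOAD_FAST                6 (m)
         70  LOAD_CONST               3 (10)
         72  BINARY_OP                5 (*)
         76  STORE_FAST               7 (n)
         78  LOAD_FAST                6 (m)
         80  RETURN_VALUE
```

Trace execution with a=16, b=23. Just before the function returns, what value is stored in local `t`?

7

LOAD_FAST_LOAD_FAST b,a → push 23,16. Stack: [23, 16]
BINARY_OP % → 23 % 16 = 7. Stack: [7]
LOAD_FAST b → push 23. Stack: [7, 23]
BINARY_OP + → 7 + 23 = 30. Stack: [30]
STORE_FAST k → k=30. Stack: []
LOAD_FAST_LOAD_FAST a,b → push 16,23. Stack: [16, 23]
BINARY_OP ^ → 16 ^ 23 = 7. Stack: [7]
STORE_FAST t → t=7. Stack: []
LOAD_FAST_LOAD_FAST t,t → push 7,7. Stack: [7, 7]
BINARY_OP - → 7 - 7 = 0. Stack: [0]
STORE_FAST w → w=0. Stack: []
LOAD_CONST → push 1. Stack: [1]
LOAD_FAST a → push 16. Stack: [1, 16]
BINARY_OP + → 1 + 16 = 17. Stack: [17]
LOAD_FAST b → push 23. Stack: [17, 23]
BINARY_OP * → 17 * 23 = 391. Stack: [391]
STORE_FAST z → z=391. Stack: []
LOAD_FAST z → push 391. Stack: [391]
LOAD_CONST → push 7. Stack: [391, 7]
BINARY_OP % → 391 % 7 = 6. Stack: [6]
STORE_FAST z → z=6. Stack: []
LOAD_FAST a → push 16. Stack: [16]
LOAD_CONST → push 7. Stack: [16, 7]
BINARY_OP | → 16 | 7 = 23. Stack: [23]
STORE_FAST m → m=23. Stack: []
LOAD_FAST m → push 23. Stack: [23]
LOAD_CONST → push 10. Stack: [23, 10]
BINARY_OP * → 23 * 10 = 230. Stack: [230]
STORE_FAST n → n=230. Stack: []
LOAD_FAST m → push 23. Stack: [23]
RETURN_VALUE → return 23.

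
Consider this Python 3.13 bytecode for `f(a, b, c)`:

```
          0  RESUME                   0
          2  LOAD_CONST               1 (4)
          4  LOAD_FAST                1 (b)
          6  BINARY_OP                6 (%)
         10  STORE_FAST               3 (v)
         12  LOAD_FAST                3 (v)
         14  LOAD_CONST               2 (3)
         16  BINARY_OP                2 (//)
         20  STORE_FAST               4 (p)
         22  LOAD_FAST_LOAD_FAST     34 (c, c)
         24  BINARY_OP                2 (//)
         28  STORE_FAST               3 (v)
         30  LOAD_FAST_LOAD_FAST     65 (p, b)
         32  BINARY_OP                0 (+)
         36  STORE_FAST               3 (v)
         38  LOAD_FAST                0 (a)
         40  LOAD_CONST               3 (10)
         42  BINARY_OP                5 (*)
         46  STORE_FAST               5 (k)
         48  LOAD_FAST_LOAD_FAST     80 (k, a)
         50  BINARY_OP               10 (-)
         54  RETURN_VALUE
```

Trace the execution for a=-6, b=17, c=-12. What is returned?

-54

LOAD_CONST → push 4. Stack: [4]
LOAD_FAST b → push 17. Stack: [4, 17]
BINARY_OP % → 4 % 17 = 4. Stack: [4]
STORE_FAST v → v=4. Stack: []
LOAD_FAST v → push 4. Stack: [4]
LOAD_CONST → push 3. Stack: [4, 3]
BINARY_OP // → 4 // 3 = 1. Stack: [1]
STORE_FAST p → p=1. Stack: []
LOAD_FAST_LOAD_FAST c,c → push -12,-12. Stack: [-12, -12]
BINARY_OP // → -12 // -12 = 1. Stack: [1]
STORE_FAST v → v=1. Stack: []
LOAD_FAST_LOAD_FAST p,b → push 1,17. Stack: [1, 17]
BINARY_OP + → 1 + 17 = 18. Stack: [18]
STORE_FAST v → v=18. Stack: []
LOAD_FAST a → push -6. Stack: [-6]
LOAD_CONST → push 10. Stack: [-6, 10]
BINARY_OP * → -6 * 10 = -60. Stack: [-60]
STORE_FAST k → k=-60. Stack: []
LOAD_FAST_LOAD_FAST k,a → push -60,-6. Stack: [-60, -6]
BINARY_OP - → -60 - -6 = -54. Stack: [-54]
RETURN_VALUE → return -54.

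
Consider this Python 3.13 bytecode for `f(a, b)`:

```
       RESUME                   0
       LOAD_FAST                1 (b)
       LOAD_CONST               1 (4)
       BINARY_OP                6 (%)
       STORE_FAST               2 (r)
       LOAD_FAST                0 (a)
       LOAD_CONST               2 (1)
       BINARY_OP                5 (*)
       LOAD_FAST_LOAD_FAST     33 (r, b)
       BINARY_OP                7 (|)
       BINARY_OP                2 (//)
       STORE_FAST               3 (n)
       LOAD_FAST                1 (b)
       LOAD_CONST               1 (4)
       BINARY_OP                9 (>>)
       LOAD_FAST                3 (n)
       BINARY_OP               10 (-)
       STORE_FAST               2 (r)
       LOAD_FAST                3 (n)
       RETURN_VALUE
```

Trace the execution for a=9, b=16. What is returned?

LOAD_FAST b → push 16. Stack: [16]
LOAD_CONST → push 4. Stack: [16, 4]
BINARY_OP % → 16 % 4 = 0. Stack: [0]
STORE_FAST r → r=0. Stack: []
LOAD_FAST a → push 9. Stack: [9]
LOAD_CONST → push 1. Stack: [9, 1]
BINARY_OP * → 9 * 1 = 9. Stack: [9]
LOAD_FAST_LOAD_FAST r,b → push 0,16. Stack: [9, 0, 16]
BINARY_OP | → 0 | 16 = 16. Stack: [9, 16]
BINARY_OP // → 9 // 16 = 0. Stack: [0]
STORE_FAST n → n=0. Stack: []
LOAD_FAST b → push 16. Stack: [16]
LOAD_CONST → push 4. Stack: [16, 4]
BINARY_OP >> → 16 >> 4 = 1. Stack: [1]
LOAD_FAST n → push 0. Stack: [1, 0]
BINARY_OP - → 1 - 0 = 1. Stack: [1]
STORE_FAST r → r=1. Stack: []
LOAD_FAST n → push 0. Stack: [0]
RETURN_VALUE → return 0.

0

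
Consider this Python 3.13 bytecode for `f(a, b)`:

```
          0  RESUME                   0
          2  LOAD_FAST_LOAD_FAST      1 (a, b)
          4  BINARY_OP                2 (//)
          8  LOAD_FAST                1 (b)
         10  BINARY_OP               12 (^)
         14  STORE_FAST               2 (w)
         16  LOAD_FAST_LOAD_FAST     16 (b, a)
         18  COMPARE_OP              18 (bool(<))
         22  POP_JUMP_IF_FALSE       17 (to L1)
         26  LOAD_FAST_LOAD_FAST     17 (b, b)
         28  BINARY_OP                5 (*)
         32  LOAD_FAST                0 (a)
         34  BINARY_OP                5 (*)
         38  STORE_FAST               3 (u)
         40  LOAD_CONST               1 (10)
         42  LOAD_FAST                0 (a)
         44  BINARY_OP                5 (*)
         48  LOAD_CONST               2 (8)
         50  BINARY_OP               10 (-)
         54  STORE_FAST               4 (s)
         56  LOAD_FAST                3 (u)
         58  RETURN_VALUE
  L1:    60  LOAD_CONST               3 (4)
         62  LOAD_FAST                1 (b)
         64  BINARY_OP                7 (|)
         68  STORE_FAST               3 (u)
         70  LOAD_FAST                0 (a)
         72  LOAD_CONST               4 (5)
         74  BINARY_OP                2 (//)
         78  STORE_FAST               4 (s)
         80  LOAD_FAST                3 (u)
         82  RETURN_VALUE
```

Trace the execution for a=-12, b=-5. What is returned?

LOAD_FAST_LOAD_FAST a,b → push -12,-5. Stack: [-12, -5]
BINARY_OP // → -12 // -5 = 2. Stack: [2]
LOAD_FAST b → push -5. Stack: [2, -5]
BINARY_OP ^ → 2 ^ -5 = -7. Stack: [-7]
STORE_FAST w → w=-7. Stack: []
LOAD_FAST_LOAD_FAST b,a → push -5,-12. Stack: [-5, -12]
COMPARE_OP bool(<) → -5 vs -12 = False. Stack: [False]
POP_JUMP_IF_FALSE → pop False; jump. Stack: []
LOAD_CONST → push 4. Stack: [4]
LOAD_FAST b → push -5. Stack: [4, -5]
BINARY_OP | → 4 | -5 = -1. Stack: [-1]
STORE_FAST u → u=-1. Stack: []
LOAD_FAST a → push -12. Stack: [-12]
LOAD_CONST → push 5. Stack: [-12, 5]
BINARY_OP // → -12 // 5 = -3. Stack: [-3]
STORE_FAST s → s=-3. Stack: []
LOAD_FAST u → push -1. Stack: [-1]
RETURN_VALUE → return -1.

-1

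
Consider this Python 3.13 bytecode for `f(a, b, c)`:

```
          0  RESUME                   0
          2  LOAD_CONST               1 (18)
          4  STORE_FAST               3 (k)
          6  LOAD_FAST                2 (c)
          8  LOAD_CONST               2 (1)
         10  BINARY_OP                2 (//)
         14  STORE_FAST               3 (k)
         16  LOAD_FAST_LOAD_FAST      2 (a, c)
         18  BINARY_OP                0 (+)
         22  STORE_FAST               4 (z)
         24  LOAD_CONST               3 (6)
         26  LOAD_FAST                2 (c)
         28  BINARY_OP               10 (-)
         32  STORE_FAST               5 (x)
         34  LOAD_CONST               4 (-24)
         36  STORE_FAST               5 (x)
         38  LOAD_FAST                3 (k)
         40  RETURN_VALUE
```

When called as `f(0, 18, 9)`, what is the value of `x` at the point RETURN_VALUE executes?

-24

LOAD_CONST → push 18. Stack: [18]
STORE_FAST k → k=18. Stack: []
LOAD_FAST c → push 9. Stack: [9]
LOAD_CONST → push 1. Stack: [9, 1]
BINARY_OP // → 9 // 1 = 9. Stack: [9]
STORE_FAST k → k=9. Stack: []
LOAD_FAST_LOAD_FAST a,c → push 0,9. Stack: [0, 9]
BINARY_OP + → 0 + 9 = 9. Stack: [9]
STORE_FAST z → z=9. Stack: []
LOAD_CONST → push 6. Stack: [6]
LOAD_FAST c → push 9. Stack: [6, 9]
BINARY_OP - → 6 - 9 = -3. Stack: [-3]
STORE_FAST x → x=-3. Stack: []
LOAD_CONST → push -24. Stack: [-24]
STORE_FAST x → x=-24. Stack: []
LOAD_FAST k → push 9. Stack: [9]
RETURN_VALUE → return 9.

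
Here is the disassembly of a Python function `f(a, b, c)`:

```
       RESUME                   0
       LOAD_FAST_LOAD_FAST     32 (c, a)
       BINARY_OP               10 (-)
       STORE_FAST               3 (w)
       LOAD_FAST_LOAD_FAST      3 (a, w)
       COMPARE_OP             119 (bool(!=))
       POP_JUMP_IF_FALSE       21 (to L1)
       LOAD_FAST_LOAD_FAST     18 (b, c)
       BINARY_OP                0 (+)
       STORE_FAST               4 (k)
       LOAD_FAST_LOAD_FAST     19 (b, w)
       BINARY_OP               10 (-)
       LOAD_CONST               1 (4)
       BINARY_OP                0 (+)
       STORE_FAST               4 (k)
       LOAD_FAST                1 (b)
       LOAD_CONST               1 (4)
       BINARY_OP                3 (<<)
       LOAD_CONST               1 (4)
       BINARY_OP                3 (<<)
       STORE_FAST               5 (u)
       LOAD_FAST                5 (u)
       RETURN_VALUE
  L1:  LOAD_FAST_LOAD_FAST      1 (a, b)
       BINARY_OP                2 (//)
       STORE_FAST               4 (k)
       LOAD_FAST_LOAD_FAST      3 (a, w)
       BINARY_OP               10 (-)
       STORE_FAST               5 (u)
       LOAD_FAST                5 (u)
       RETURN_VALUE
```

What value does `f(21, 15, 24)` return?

3840

LOAD_FAST_LOAD_FAST c,a → push 24,21. Stack: [24, 21]
BINARY_OP - → 24 - 21 = 3. Stack: [3]
STORE_FAST w → w=3. Stack: []
LOAD_FAST_LOAD_FAST a,w → push 21,3. Stack: [21, 3]
COMPARE_OP bool(!=) → 21 vs 3 = True. Stack: [True]
POP_JUMP_IF_FALSE → pop True; no jump. Stack: []
LOAD_FAST_LOAD_FAST b,c → push 15,24. Stack: [15, 24]
BINARY_OP + → 15 + 24 = 39. Stack: [39]
STORE_FAST k → k=39. Stack: []
LOAD_FAST_LOAD_FAST b,w → push 15,3. Stack: [15, 3]
BINARY_OP - → 15 - 3 = 12. Stack: [12]
LOAD_CONST → push 4. Stack: [12, 4]
BINARY_OP + → 12 + 4 = 16. Stack: [16]
STORE_FAST k → k=16. Stack: []
LOAD_FAST b → push 15. Stack: [15]
LOAD_CONST → push 4. Stack: [15, 4]
BINARY_OP << → 15 << 4 = 240. Stack: [240]
LOAD_CONST → push 4. Stack: [240, 4]
BINARY_OP << → 240 << 4 = 3840. Stack: [3840]
STORE_FAST u → u=3840. Stack: []
LOAD_FAST u → push 3840. Stack: [3840]
RETURN_VALUE → return 3840.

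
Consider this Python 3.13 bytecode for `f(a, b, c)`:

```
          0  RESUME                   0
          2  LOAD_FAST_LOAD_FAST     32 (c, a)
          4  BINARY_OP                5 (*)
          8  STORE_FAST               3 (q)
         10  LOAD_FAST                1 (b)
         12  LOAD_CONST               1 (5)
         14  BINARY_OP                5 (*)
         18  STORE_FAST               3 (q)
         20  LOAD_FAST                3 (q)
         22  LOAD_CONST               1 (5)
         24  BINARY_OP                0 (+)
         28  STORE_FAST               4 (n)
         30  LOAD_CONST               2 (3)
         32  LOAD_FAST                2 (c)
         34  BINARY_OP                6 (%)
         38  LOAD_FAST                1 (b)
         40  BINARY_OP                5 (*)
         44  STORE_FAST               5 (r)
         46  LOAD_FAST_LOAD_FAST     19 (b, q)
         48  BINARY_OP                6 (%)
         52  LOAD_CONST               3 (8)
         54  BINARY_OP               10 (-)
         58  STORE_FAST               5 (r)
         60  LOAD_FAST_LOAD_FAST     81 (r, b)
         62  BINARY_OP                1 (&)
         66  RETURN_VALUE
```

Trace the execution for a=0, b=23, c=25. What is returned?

LOAD_FAST_LOAD_FAST c,a → push 25,0. Stack: [25, 0]
BINARY_OP * → 25 * 0 = 0. Stack: [0]
STORE_FAST q → q=0. Stack: []
LOAD_FAST b → push 23. Stack: [23]
LOAD_CONST → push 5. Stack: [23, 5]
BINARY_OP * → 23 * 5 = 115. Stack: [115]
STORE_FAST q → q=115. Stack: []
LOAD_FAST q → push 115. Stack: [115]
LOAD_CONST → push 5. Stack: [115, 5]
BINARY_OP + → 115 + 5 = 120. Stack: [120]
STORE_FAST n → n=120. Stack: []
LOAD_CONST → push 3. Stack: [3]
LOAD_FAST c → push 25. Stack: [3, 25]
BINARY_OP % → 3 % 25 = 3. Stack: [3]
LOAD_FAST b → push 23. Stack: [3, 23]
BINARY_OP * → 3 * 23 = 69. Stack: [69]
STORE_FAST r → r=69. Stack: []
LOAD_FAST_LOAD_FAST b,q → push 23,115. Stack: [23, 115]
BINARY_OP % → 23 % 115 = 23. Stack: [23]
LOAD_CONST → push 8. Stack: [23, 8]
BINARY_OP - → 23 - 8 = 15. Stack: [15]
STORE_FAST r → r=15. Stack: []
LOAD_FAST_LOAD_FAST r,b → push 15,23. Stack: [15, 23]
BINARY_OP & → 15 & 23 = 7. Stack: [7]
RETURN_VALUE → return 7.

7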